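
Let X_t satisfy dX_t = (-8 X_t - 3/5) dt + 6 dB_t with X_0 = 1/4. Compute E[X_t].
E[X_t] = -3/40 + 13*exp(-8*t)/40

Taking expectations and using E[dB_t] = 0, the mean m(t) = E[X_t] satisfies the ODE m'(t) = a m(t) + b with m(0) = x_0. With a = -8, b = -3/5, x_0 = 1/4, the solution is
  m(t) = x_0 * exp(a t) + (b/a) * (exp(a t) - 1)
       = (1/4) * exp((-8) t) + ((-3/5)/(-8)) * (exp((-8) t) - 1)
       = -3/40 + 13*exp(-8*t)/40.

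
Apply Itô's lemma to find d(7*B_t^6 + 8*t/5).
d(7*B_t^6 + 8*t/5) = (105*B_t^4 + 8/5) dt + (42*B_t^5) dB_t

Itô's formula for f(t, x): d f(t, B_t) = (f_t + (1/2) f_xx) dt + f_x dB_t. Compute partials of f(t, x) = 8*t/5 + 7*x^6:
  f_t(t,x)  = 8/5
  f_x(t,x)  = 42*x^5
  f_xx(t,x) = 210*x^4
Assemble drift = f_t + (1/2) f_xx = 105*x^4 + 8/5 and diffusion = f_x = 42*x^5. Substituting x = B_t:
  d(7*B_t^6 + 8*t/5) = (105*B_t^4 + 8/5) dt + (42*B_t^5) dB_t.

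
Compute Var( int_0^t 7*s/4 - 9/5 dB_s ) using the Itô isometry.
Var = t*(1225*t^2 - 3780*t + 3888)/1200

The Itô integral of a deterministic integrand f(s) has mean 0 because each increment f(s) * (B_{s+ds} - B_s) has mean 0. By the Itô isometry:
  Var( int_0^t f(s) dB_s ) = E[ (int_0^t f(s) dB_s)^2 ] = int_0^t f(s)^2 ds.
Here f(s) = 7*s/4 - 9/5, so f(s)^2 = (35*s - 36)^2/400. Integrate:
  int_0^t ((35*s - 36)^2/400) ds = t*(1225*t^2 - 3780*t + 3888)/1200.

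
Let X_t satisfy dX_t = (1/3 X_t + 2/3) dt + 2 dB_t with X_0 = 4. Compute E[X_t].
E[X_t] = 6*exp(t/3) - 2

Taking expectations and using E[dB_t] = 0, the mean m(t) = E[X_t] satisfies the ODE m'(t) = a m(t) + b with m(0) = x_0. With a = 1/3, b = 2/3, x_0 = 4, the solution is
  m(t) = x_0 * exp(a t) + (b/a) * (exp(a t) - 1)
       = 4 * exp((1/3) t) + ((2/3)/(1/3)) * (exp((1/3) t) - 1)
       = 6*exp(t/3) - 2.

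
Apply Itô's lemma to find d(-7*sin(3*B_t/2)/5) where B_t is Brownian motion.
d(-7*sin(3*B_t/2)/5) = (63*sin(3*B_t/2)/40) dt + (-21*cos(3*B_t/2)/10) dB_t

Itô's formula for f(B_t) gives d f(B_t) = f'(B_t) dB_t + (1/2) f''(B_t) dt. Compute derivatives of f(x) = -7*sin(3*x/2)/5:
  f'(x)  = -21*cos(3*x/2)/10
  f''(x) = 63*sin(3*x/2)/20
Substitute x = B_t and multiply the f'' term by 1/2:
  drift     = (1/2) * (63*sin(3*x/2)/20) evaluated at B_t = 63*sin(3*B_t/2)/40
  diffusion = (-21*cos(3*x/2)/10) evaluated at B_t = -21*cos(3*B_t/2)/10
Therefore d(-7*sin(3*B_t/2)/5) = (63*sin(3*B_t/2)/40) dt + (-21*cos(3*B_t/2)/10) dB_t.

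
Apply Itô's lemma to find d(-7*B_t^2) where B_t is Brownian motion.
d(-7*B_t^2) = (-7) dt + (-14*B_t) dB_t

Itô's formula for f(B_t) gives d f(B_t) = f'(B_t) dB_t + (1/2) f''(B_t) dt. Compute derivatives of f(x) = -7*x^2:
  f'(x)  = -14*x
  f''(x) = -14
Substitute x = B_t and multiply the f'' term by 1/2:
  drift     = (1/2) * (-14) evaluated at B_t = -7
  diffusion = (-14*x) evaluated at B_t = -14*B_t
Therefore d(-7*B_t^2) = (-7) dt + (-14*B_t) dB_t.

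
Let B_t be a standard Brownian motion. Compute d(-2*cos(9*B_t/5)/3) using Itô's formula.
d(-2*cos(9*B_t/5)/3) = (27*cos(9*B_t/5)/25) dt + (6*sin(9*B_t/5)/5) dB_t

Itô's formula for f(B_t) gives d f(B_t) = f'(B_t) dB_t + (1/2) f''(B_t) dt. Compute derivatives of f(x) = -2*cos(9*x/5)/3:
  f'(x)  = 6*sin(9*x/5)/5
  f''(x) = 54*cos(9*x/5)/25
Substitute x = B_t and multiply the f'' term by 1/2:
  drift     = (1/2) * (54*cos(9*x/5)/25) evaluated at B_t = 27*cos(9*B_t/5)/25
  diffusion = (6*sin(9*x/5)/5) evaluated at B_t = 6*sin(9*B_t/5)/5
Therefore d(-2*cos(9*B_t/5)/3) = (27*cos(9*B_t/5)/25) dt + (6*sin(9*B_t/5)/5) dB_t.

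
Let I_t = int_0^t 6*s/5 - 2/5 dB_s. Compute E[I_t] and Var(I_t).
E[I_t] = 0; Var(I_t) = 4*t*(3*t^2 - 3*t + 1)/25

The Itô integral of a deterministic integrand f(s) has mean 0 because each increment f(s) * (B_{s+ds} - B_s) has mean 0. By the Itô isometry:
  Var( int_0^t f(s) dB_s ) = E[ (int_0^t f(s) dB_s)^2 ] = int_0^t f(s)^2 ds.
Here f(s) = 6*s/5 - 2/5, so f(s)^2 = 4*(3*s - 1)^2/25. Integrate:
  int_0^t (4*(3*s - 1)^2/25) ds = 4*t*(3*t^2 - 3*t + 1)/25.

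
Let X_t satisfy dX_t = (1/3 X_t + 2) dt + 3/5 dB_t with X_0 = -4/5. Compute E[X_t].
E[X_t] = 26*exp(t/3)/5 - 6

Taking expectations and using E[dB_t] = 0, the mean m(t) = E[X_t] satisfies the ODE m'(t) = a m(t) + b with m(0) = x_0. With a = 1/3, b = 2, x_0 = -4/5, the solution is
  m(t) = x_0 * exp(a t) + (b/a) * (exp(a t) - 1)
       = (-4/5) * exp((1/3) t) + (2/(1/3)) * (exp((1/3) t) - 1)
       = 26*exp(t/3)/5 - 6.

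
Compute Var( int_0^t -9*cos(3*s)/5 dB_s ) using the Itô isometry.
Var = 81*t/50 + 27*sin(6*t)/100

The Itô integral of a deterministic integrand f(s) has mean 0 because each increment f(s) * (B_{s+ds} - B_s) has mean 0. By the Itô isometry:
  Var( int_0^t f(s) dB_s ) = E[ (int_0^t f(s) dB_s)^2 ] = int_0^t f(s)^2 ds.
Here f(s) = -9*cos(3*s)/5, so f(s)^2 = 81*cos(3*s)^2/25. Integrate:
  int_0^t (81*cos(3*s)^2/25) ds = 81*t/50 + 27*sin(6*t)/100.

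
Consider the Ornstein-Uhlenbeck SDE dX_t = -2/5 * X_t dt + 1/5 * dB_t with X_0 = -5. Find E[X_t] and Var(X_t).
E[X_t] = -5*exp(-2*t/5); Var(X_t) = 1/20 - exp(-4*t/5)/20

The OU SDE dX = -theta X dt + sigma dB admits the integrating factor exp(theta t): d(exp(theta t) X_t) = sigma exp(theta t) dB_t. Integrating from 0 to t:
  X_t = x_0 * exp(-theta t) + sigma * int_0^t exp(-theta (t-s)) dB_s.
The Itô integral has mean 0 and (by the Itô isometry) variance sigma^2 * int_0^t exp(-2 theta (t - s)) ds = sigma^2 * (1 - exp(-2 theta t)) / (2 theta).
With theta = 2/5, sigma = 1/5, x_0 = -5:
  E[X_t] = -5 * exp(-2/5 t) = -5*exp(-2*t/5)
  Var(X_t) = (1/5)^2 * (1 - exp(-2*2/5 t)) / (2 * 2/5) = 1/20 - exp(-4*t/5)/20.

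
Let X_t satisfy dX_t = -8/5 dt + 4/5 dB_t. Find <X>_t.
<X>_t = 16*t/25

For an Itô process dX_t = a(t) dt + b(t) dB_t, the quadratic variation is <X>_t = int_0^t b(s)^2 ds (the drift term does not contribute). Here b(s) = 4/5, so
  b(s)^2 = 16/25.
Integrating from 0 to t:
  <X>_t = int_0^t (16/25) ds = 16*t/25.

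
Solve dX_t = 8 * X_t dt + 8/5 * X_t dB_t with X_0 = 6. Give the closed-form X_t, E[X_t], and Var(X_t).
X_t = 6 * exp((168/25) t + (8/5) B_t); E[X_t] = 6*exp(8*t); Var(X_t) = 36*(exp(64*t/25) - 1)*exp(16*t)

For GBM dX = mu X dt + sigma X dB with X_0 = x_0, apply Itô to Y = log X: dY = (mu - sigma^2/2) dt + sigma dB, so Y_t = log(x_0) + (mu - sigma^2/2) t + sigma B_t and hence X_t = x_0 * exp((mu - sigma^2/2) t + sigma B_t).
With mu = 8, sigma = 8/5, x_0 = 6, this gives:
  X_t = 6 * exp((168/25) * t + (8/5) * B_t).
Since sigma*B_t ~ Normal(0, sigma^2 t), E[exp(sigma*B_t)] = exp(sigma^2 t / 2); so E[X_t] = x_0 * exp((mu - sigma^2/2) t) * exp(sigma^2 t / 2) = x_0 * exp(mu t) = 6*exp(8*t).
Var(X_t) = E[X_t^2] - (E[X_t])^2 = x_0^2 * exp(2 mu t) * (exp(sigma^2 t) - 1) = 36*(exp(64*t/25) - 1)*exp(16*t).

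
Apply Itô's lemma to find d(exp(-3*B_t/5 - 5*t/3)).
d(exp(-3*B_t/5 - 5*t/3)) = (-223*exp(-3*B_t/5 - 5*t/3)/150) dt + (-3*exp(-3*B_t/5 - 5*t/3)/5) dB_t

Itô's formula for f(t, x): d f(t, B_t) = (f_t + (1/2) f_xx) dt + f_x dB_t. Compute partials of f(t, x) = exp(-5*t/3 - 3*x/5):
  f_t(t,x)  = -5*exp(-5*t/3 - 3*x/5)/3
  f_x(t,x)  = -3*exp(-5*t/3 - 3*x/5)/5
  f_xx(t,x) = 9*exp(-5*t/3 - 3*x/5)/25
Assemble drift = f_t + (1/2) f_xx = -223*exp(-5*t/3 - 3*x/5)/150 and diffusion = f_x = -3*exp(-5*t/3 - 3*x/5)/5. Substituting x = B_t:
  d(exp(-3*B_t/5 - 5*t/3)) = (-223*exp(-3*B_t/5 - 5*t/3)/150) dt + (-3*exp(-3*B_t/5 - 5*t/3)/5) dB_t.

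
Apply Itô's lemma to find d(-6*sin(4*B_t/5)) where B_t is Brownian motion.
d(-6*sin(4*B_t/5)) = (48*sin(4*B_t/5)/25) dt + (-24*cos(4*B_t/5)/5) dB_t

Itô's formula for f(B_t) gives d f(B_t) = f'(B_t) dB_t + (1/2) f''(B_t) dt. Compute derivatives of f(x) = -6*sin(4*x/5):
  f'(x)  = -24*cos(4*x/5)/5
  f''(x) = 96*sin(4*x/5)/25
Substitute x = B_t and multiply the f'' term by 1/2:
  drift     = (1/2) * (96*sin(4*x/5)/25) evaluated at B_t = 48*sin(4*B_t/5)/25
  diffusion = (-24*cos(4*x/5)/5) evaluated at B_t = -24*cos(4*B_t/5)/5
Therefore d(-6*sin(4*B_t/5)) = (48*sin(4*B_t/5)/25) dt + (-24*cos(4*B_t/5)/5) dB_t.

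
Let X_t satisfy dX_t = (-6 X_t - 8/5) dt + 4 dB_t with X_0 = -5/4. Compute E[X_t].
E[X_t] = -4/15 - 59*exp(-6*t)/60

Taking expectations and using E[dB_t] = 0, the mean m(t) = E[X_t] satisfies the ODE m'(t) = a m(t) + b with m(0) = x_0. With a = -6, b = -8/5, x_0 = -5/4, the solution is
  m(t) = x_0 * exp(a t) + (b/a) * (exp(a t) - 1)
       = (-5/4) * exp((-6) t) + ((-8/5)/(-6)) * (exp((-6) t) - 1)
       = -4/15 - 59*exp(-6*t)/60.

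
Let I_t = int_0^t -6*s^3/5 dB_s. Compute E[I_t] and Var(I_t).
E[I_t] = 0; Var(I_t) = 36*t^7/175

The Itô integral of a deterministic integrand f(s) has mean 0 because each increment f(s) * (B_{s+ds} - B_s) has mean 0. By the Itô isometry:
  Var( int_0^t f(s) dB_s ) = E[ (int_0^t f(s) dB_s)^2 ] = int_0^t f(s)^2 ds.
Here f(s) = -6*s^3/5, so f(s)^2 = 36*s^6/25. Integrate:
  int_0^t (36*s^6/25) ds = 36*t^7/175.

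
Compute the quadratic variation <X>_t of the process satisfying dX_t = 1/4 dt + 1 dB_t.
<X>_t = t

For an Itô process dX_t = a(t) dt + b(t) dB_t, the quadratic variation is <X>_t = int_0^t b(s)^2 ds (the drift term does not contribute). Here b(s) = 1, so
  b(s)^2 = 1.
Integrating from 0 to t:
  <X>_t = int_0^t (1) ds = t.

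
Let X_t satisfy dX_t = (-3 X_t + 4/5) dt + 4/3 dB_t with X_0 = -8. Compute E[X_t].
E[X_t] = 4/15 - 124*exp(-3*t)/15

Taking expectations and using E[dB_t] = 0, the mean m(t) = E[X_t] satisfies the ODE m'(t) = a m(t) + b with m(0) = x_0. With a = -3, b = 4/5, x_0 = -8, the solution is
  m(t) = x_0 * exp(a t) + (b/a) * (exp(a t) - 1)
       = (-8) * exp((-3) t) + ((4/5)/(-3)) * (exp((-3) t) - 1)
       = 4/15 - 124*exp(-3*t)/15.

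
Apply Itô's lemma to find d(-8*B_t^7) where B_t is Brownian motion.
d(-8*B_t^7) = (-168*B_t^5) dt + (-56*B_t^6) dB_t

Itô's formula for f(B_t) gives d f(B_t) = f'(B_t) dB_t + (1/2) f''(B_t) dt. Compute derivatives of f(x) = -8*x^7:
  f'(x)  = -56*x^6
  f''(x) = -336*x^5
Substitute x = B_t and multiply the f'' term by 1/2:
  drift     = (1/2) * (-336*x^5) evaluated at B_t = -168*B_t^5
  diffusion = (-56*x^6) evaluated at B_t = -56*B_t^6
Therefore d(-8*B_t^7) = (-168*B_t^5) dt + (-56*B_t^6) dB_t.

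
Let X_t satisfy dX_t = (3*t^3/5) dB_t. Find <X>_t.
<X>_t = 9*t^7/175

For an Itô process dX_t = a(t) dt + b(t) dB_t, the quadratic variation is <X>_t = int_0^t b(s)^2 ds (the drift term does not contribute). Here b(s) = 3*s^3/5, so
  b(s)^2 = 9*s^6/25.
Integrating from 0 to t:
  <X>_t = int_0^t (9*s^6/25) ds = 9*t^7/175.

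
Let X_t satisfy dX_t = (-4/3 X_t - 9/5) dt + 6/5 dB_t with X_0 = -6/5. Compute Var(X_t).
Var(X_t) = 27/50 - 27*exp(-8*t/3)/50

The variance V(t) = Var(X_t) satisfies V'(t) = 2 a V(t) + c^2 with V(0) = 0 (drift coefficient is linear in X, diffusion is constant). With a = -4/3, c = 6/5, the solution is
  V(t) = (c^2 / (2 a)) * (exp(2 a t) - 1)
       = ((6/5)^2 / (2*(-4/3))) * (exp((-8/3) t) - 1)
       = 27/50 - 27*exp(-8*t/3)/50.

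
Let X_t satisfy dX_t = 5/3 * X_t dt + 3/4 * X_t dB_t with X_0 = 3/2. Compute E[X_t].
E[X_t] = 3*exp(5*t/3)/2

For GBM dX = mu X dt + sigma X dB with X_0 = x_0, apply Itô to Y = log X: dY = (mu - sigma^2/2) dt + sigma dB, so Y_t = log(x_0) + (mu - sigma^2/2) t + sigma B_t and hence X_t = x_0 * exp((mu - sigma^2/2) t + sigma B_t).
With mu = 5/3, sigma = 3/4, x_0 = 3/2, this gives:
  X_t = 3/2 * exp((133/96) * t + (3/4) * B_t).
Since sigma*B_t ~ Normal(0, sigma^2 t), E[exp(sigma*B_t)] = exp(sigma^2 t / 2); so E[X_t] = x_0 * exp((mu - sigma^2/2) t) * exp(sigma^2 t / 2) = x_0 * exp(mu t) = 3*exp(5*t/3)/2.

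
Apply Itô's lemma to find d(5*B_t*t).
d(5*B_t*t) = (5*B_t) dt + (5*t) dB_t

Itô's formula for f(t, x): d f(t, B_t) = (f_t + (1/2) f_xx) dt + f_x dB_t. Compute partials of f(t, x) = 5*t*x:
  f_t(t,x)  = 5*x
  f_x(t,x)  = 5*t
  f_xx(t,x) = 0
Assemble drift = f_t + (1/2) f_xx = 5*x and diffusion = f_x = 5*t. Substituting x = B_t:
  d(5*B_t*t) = (5*B_t) dt + (5*t) dB_t.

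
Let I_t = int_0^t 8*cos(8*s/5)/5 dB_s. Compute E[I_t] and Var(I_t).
E[I_t] = 0; Var(I_t) = 32*t/25 + 4*sin(8*t/5)*cos(8*t/5)/5

The Itô integral of a deterministic integrand f(s) has mean 0 because each increment f(s) * (B_{s+ds} - B_s) has mean 0. By the Itô isometry:
  Var( int_0^t f(s) dB_s ) = E[ (int_0^t f(s) dB_s)^2 ] = int_0^t f(s)^2 ds.
Here f(s) = 8*cos(8*s/5)/5, so f(s)^2 = 64*cos(8*s/5)^2/25. Integrate:
  int_0^t (64*cos(8*s/5)^2/25) ds = 32*t/25 + 4*sin(8*t/5)*cos(8*t/5)/5.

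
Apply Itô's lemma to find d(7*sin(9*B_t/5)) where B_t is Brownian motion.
d(7*sin(9*B_t/5)) = (-567*sin(9*B_t/5)/50) dt + (63*cos(9*B_t/5)/5) dB_t

Itô's formula for f(B_t) gives d f(B_t) = f'(B_t) dB_t + (1/2) f''(B_t) dt. Compute derivatives of f(x) = 7*sin(9*x/5):
  f'(x)  = 63*cos(9*x/5)/5
  f''(x) = -567*sin(9*x/5)/25
Substitute x = B_t and multiply the f'' term by 1/2:
  drift     = (1/2) * (-567*sin(9*x/5)/25) evaluated at B_t = -567*sin(9*B_t/5)/50
  diffusion = (63*cos(9*x/5)/5) evaluated at B_t = 63*cos(9*B_t/5)/5
Therefore d(7*sin(9*B_t/5)) = (-567*sin(9*B_t/5)/50) dt + (63*cos(9*B_t/5)/5) dB_t.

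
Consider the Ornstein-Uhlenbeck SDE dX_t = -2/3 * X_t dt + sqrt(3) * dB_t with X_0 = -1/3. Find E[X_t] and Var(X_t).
E[X_t] = -exp(-2*t/3)/3; Var(X_t) = 9/4 - 9*exp(-4*t/3)/4

The OU SDE dX = -theta X dt + sigma dB admits the integrating factor exp(theta t): d(exp(theta t) X_t) = sigma exp(theta t) dB_t. Integrating from 0 to t:
  X_t = x_0 * exp(-theta t) + sigma * int_0^t exp(-theta (t-s)) dB_s.
The Itô integral has mean 0 and (by the Itô isometry) variance sigma^2 * int_0^t exp(-2 theta (t - s)) ds = sigma^2 * (1 - exp(-2 theta t)) / (2 theta).
With theta = 2/3, sigma = sqrt(3), x_0 = -1/3:
  E[X_t] = -1/3 * exp(-2/3 t) = -exp(-2*t/3)/3
  Var(X_t) = (sqrt(3))^2 * (1 - exp(-2*2/3 t)) / (2 * 2/3) = 9/4 - 9*exp(-4*t/3)/4.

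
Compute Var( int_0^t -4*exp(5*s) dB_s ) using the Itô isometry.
Var = 8*exp(10*t)/5 - 8/5

The Itô integral of a deterministic integrand f(s) has mean 0 because each increment f(s) * (B_{s+ds} - B_s) has mean 0. By the Itô isometry:
  Var( int_0^t f(s) dB_s ) = E[ (int_0^t f(s) dB_s)^2 ] = int_0^t f(s)^2 ds.
Here f(s) = -4*exp(5*s), so f(s)^2 = 16*exp(10*s). Integrate:
  int_0^t (16*exp(10*s)) ds = 8*exp(10*t)/5 - 8/5.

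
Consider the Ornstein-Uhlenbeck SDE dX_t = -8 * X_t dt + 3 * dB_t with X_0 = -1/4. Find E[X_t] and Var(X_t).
E[X_t] = -exp(-8*t)/4; Var(X_t) = 9/16 - 9*exp(-16*t)/16

The OU SDE dX = -theta X dt + sigma dB admits the integrating factor exp(theta t): d(exp(theta t) X_t) = sigma exp(theta t) dB_t. Integrating from 0 to t:
  X_t = x_0 * exp(-theta t) + sigma * int_0^t exp(-theta (t-s)) dB_s.
The Itô integral has mean 0 and (by the Itô isometry) variance sigma^2 * int_0^t exp(-2 theta (t - s)) ds = sigma^2 * (1 - exp(-2 theta t)) / (2 theta).
With theta = 8, sigma = 3, x_0 = -1/4:
  E[X_t] = -1/4 * exp(-8 t) = -exp(-8*t)/4
  Var(X_t) = (3)^2 * (1 - exp(-2*8 t)) / (2 * 8) = 9/16 - 9*exp(-16*t)/16.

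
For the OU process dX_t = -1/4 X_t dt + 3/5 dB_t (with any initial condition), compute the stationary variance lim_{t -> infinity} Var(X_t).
lim Var(X_t) = 18/25

The OU SDE dX = -theta X dt + sigma dB admits the integrating factor exp(theta t): d(exp(theta t) X_t) = sigma exp(theta t) dB_t. Integrating from 0 to t gives X_t = x_0 * exp(-theta t) + sigma * int_0^t exp(-theta (t-s)) dB_s for any initial x_0. The Itô integral has variance (by the Itô isometry) sigma^2 * int_0^t exp(-2 theta (t - s)) ds = sigma^2 * (1 - exp(-2 theta t)) / (2 theta), independent of x_0.
With theta = 1/4, sigma = 3/5:
  Var(X_t) = (3/5)^2 * (1 - exp(-2*1/4 t)) / (2 * 1/4) = 18/25 - 18*exp(-t/2)/25.
As t -> infinity, exp(-2*1/4 t) -> 0, so the stationary variance is sigma^2 / (2 theta) = 18/25.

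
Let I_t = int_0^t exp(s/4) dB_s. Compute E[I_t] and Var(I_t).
E[I_t] = 0; Var(I_t) = 2*exp(t/2) - 2

The Itô integral of a deterministic integrand f(s) has mean 0 because each increment f(s) * (B_{s+ds} - B_s) has mean 0. By the Itô isometry:
  Var( int_0^t f(s) dB_s ) = E[ (int_0^t f(s) dB_s)^2 ] = int_0^t f(s)^2 ds.
Here f(s) = exp(s/4), so f(s)^2 = exp(s/2). Integrate:
  int_0^t (exp(s/2)) ds = 2*exp(t/2) - 2.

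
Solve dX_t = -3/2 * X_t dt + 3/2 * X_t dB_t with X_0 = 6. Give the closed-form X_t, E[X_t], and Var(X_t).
X_t = 6 * exp((-21/8) t + (3/2) B_t); E[X_t] = 6*exp(-3*t/2); Var(X_t) = (36*exp(9*t/4) - 36)*exp(-3*t)

For GBM dX = mu X dt + sigma X dB with X_0 = x_0, apply Itô to Y = log X: dY = (mu - sigma^2/2) dt + sigma dB, so Y_t = log(x_0) + (mu - sigma^2/2) t + sigma B_t and hence X_t = x_0 * exp((mu - sigma^2/2) t + sigma B_t).
With mu = -3/2, sigma = 3/2, x_0 = 6, this gives:
  X_t = 6 * exp((-21/8) * t + (3/2) * B_t).
Since sigma*B_t ~ Normal(0, sigma^2 t), E[exp(sigma*B_t)] = exp(sigma^2 t / 2); so E[X_t] = x_0 * exp((mu - sigma^2/2) t) * exp(sigma^2 t / 2) = x_0 * exp(mu t) = 6*exp(-3*t/2).
Var(X_t) = E[X_t^2] - (E[X_t])^2 = x_0^2 * exp(2 mu t) * (exp(sigma^2 t) - 1) = (36*exp(9*t/4) - 36)*exp(-3*t).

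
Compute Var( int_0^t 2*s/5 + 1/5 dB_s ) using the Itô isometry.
Var = t*(4*t^2 + 6*t + 3)/75

The Itô integral of a deterministic integrand f(s) has mean 0 because each increment f(s) * (B_{s+ds} - B_s) has mean 0. By the Itô isometry:
  Var( int_0^t f(s) dB_s ) = E[ (int_0^t f(s) dB_s)^2 ] = int_0^t f(s)^2 ds.
Here f(s) = 2*s/5 + 1/5, so f(s)^2 = (2*s + 1)^2/25. Integrate:
  int_0^t ((2*s + 1)^2/25) ds = t*(4*t^2 + 6*t + 3)/75.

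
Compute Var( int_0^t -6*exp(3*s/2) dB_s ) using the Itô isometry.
Var = 12*exp(3*t) - 12

The Itô integral of a deterministic integrand f(s) has mean 0 because each increment f(s) * (B_{s+ds} - B_s) has mean 0. By the Itô isometry:
  Var( int_0^t f(s) dB_s ) = E[ (int_0^t f(s) dB_s)^2 ] = int_0^t f(s)^2 ds.
Here f(s) = -6*exp(3*s/2), so f(s)^2 = 36*exp(3*s). Integrate:
  int_0^t (36*exp(3*s)) ds = 12*exp(3*t) - 12.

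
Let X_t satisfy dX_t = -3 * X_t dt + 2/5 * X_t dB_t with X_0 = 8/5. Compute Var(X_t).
Var(X_t) = (64*exp(4*t/25) - 64)*exp(-6*t)/25

For GBM dX = mu X dt + sigma X dB with X_0 = x_0, apply Itô to Y = log X: dY = (mu - sigma^2/2) dt + sigma dB, so Y_t = log(x_0) + (mu - sigma^2/2) t + sigma B_t and hence X_t = x_0 * exp((mu - sigma^2/2) t + sigma B_t).
With mu = -3, sigma = 2/5, x_0 = 8/5, this gives:
  X_t = 8/5 * exp((-77/25) * t + (2/5) * B_t).
Since sigma*B_t ~ Normal(0, sigma^2 t), E[exp(sigma*B_t)] = exp(sigma^2 t / 2); so E[X_t] = x_0 * exp((mu - sigma^2/2) t) * exp(sigma^2 t / 2) = x_0 * exp(mu t) = 8*exp(-3*t)/5.
Var(X_t) = E[X_t^2] - (E[X_t])^2 = x_0^2 * exp(2 mu t) * (exp(sigma^2 t) - 1) = (64*exp(4*t/25) - 64)*exp(-6*t)/25.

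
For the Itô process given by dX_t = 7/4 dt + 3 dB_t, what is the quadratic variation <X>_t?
<X>_t = 9*t

For an Itô process dX_t = a(t) dt + b(t) dB_t, the quadratic variation is <X>_t = int_0^t b(s)^2 ds (the drift term does not contribute). Here b(s) = 3, so
  b(s)^2 = 9.
Integrating from 0 to t:
  <X>_t = int_0^t (9) ds = 9*t.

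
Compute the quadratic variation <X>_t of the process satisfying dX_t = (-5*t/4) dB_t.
<X>_t = 25*t^3/48

For an Itô process dX_t = a(t) dt + b(t) dB_t, the quadratic variation is <X>_t = int_0^t b(s)^2 ds (the drift term does not contribute). Here b(s) = -5*s/4, so
  b(s)^2 = 25*s^2/16.
Integrating from 0 to t:
  <X>_t = int_0^t (25*s^2/16) ds = 25*t^3/48.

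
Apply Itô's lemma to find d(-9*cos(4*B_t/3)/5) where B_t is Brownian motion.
d(-9*cos(4*B_t/3)/5) = (8*cos(4*B_t/3)/5) dt + (12*sin(4*B_t/3)/5) dB_t

Itô's formula for f(B_t) gives d f(B_t) = f'(B_t) dB_t + (1/2) f''(B_t) dt. Compute derivatives of f(x) = -9*cos(4*x/3)/5:
  f'(x)  = 12*sin(4*x/3)/5
  f''(x) = 16*cos(4*x/3)/5
Substitute x = B_t and multiply the f'' term by 1/2:
  drift     = (1/2) * (16*cos(4*x/3)/5) evaluated at B_t = 8*cos(4*B_t/3)/5
  diffusion = (12*sin(4*x/3)/5) evaluated at B_t = 12*sin(4*B_t/3)/5
Therefore d(-9*cos(4*B_t/3)/5) = (8*cos(4*B_t/3)/5) dt + (12*sin(4*B_t/3)/5) dB_t.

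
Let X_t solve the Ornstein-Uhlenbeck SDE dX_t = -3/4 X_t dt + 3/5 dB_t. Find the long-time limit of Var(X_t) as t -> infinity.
lim Var(X_t) = 6/25

The OU SDE dX = -theta X dt + sigma dB admits the integrating factor exp(theta t): d(exp(theta t) X_t) = sigma exp(theta t) dB_t. Integrating from 0 to t gives X_t = x_0 * exp(-theta t) + sigma * int_0^t exp(-theta (t-s)) dB_s for any initial x_0. The Itô integral has variance (by the Itô isometry) sigma^2 * int_0^t exp(-2 theta (t - s)) ds = sigma^2 * (1 - exp(-2 theta t)) / (2 theta), independent of x_0.
With theta = 3/4, sigma = 3/5:
  Var(X_t) = (3/5)^2 * (1 - exp(-2*3/4 t)) / (2 * 3/4) = 6/25 - 6*exp(-3*t/2)/25.
As t -> infinity, exp(-2*3/4 t) -> 0, so the stationary variance is sigma^2 / (2 theta) = 6/25.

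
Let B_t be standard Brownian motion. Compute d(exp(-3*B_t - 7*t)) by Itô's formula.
d(exp(-3*B_t - 7*t)) = (-5*exp(-3*B_t - 7*t)/2) dt + (-3*exp(-3*B_t - 7*t)) dB_t

Itô's formula for f(t, x): d f(t, B_t) = (f_t + (1/2) f_xx) dt + f_x dB_t. Compute partials of f(t, x) = exp(-7*t - 3*x):
  f_t(t,x)  = -7*exp(-7*t - 3*x)
  f_x(t,x)  = -3*exp(-7*t - 3*x)
  f_xx(t,x) = 9*exp(-7*t - 3*x)
Assemble drift = f_t + (1/2) f_xx = -5*exp(-7*t - 3*x)/2 and diffusion = f_x = -3*exp(-7*t - 3*x). Substituting x = B_t:
  d(exp(-3*B_t - 7*t)) = (-5*exp(-3*B_t - 7*t)/2) dt + (-3*exp(-3*B_t - 7*t)) dB_t.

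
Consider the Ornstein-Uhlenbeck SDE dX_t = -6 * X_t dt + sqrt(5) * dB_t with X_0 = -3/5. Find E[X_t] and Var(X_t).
E[X_t] = -3*exp(-6*t)/5; Var(X_t) = 5/12 - 5*exp(-12*t)/12

The OU SDE dX = -theta X dt + sigma dB admits the integrating factor exp(theta t): d(exp(theta t) X_t) = sigma exp(theta t) dB_t. Integrating from 0 to t:
  X_t = x_0 * exp(-theta t) + sigma * int_0^t exp(-theta (t-s)) dB_s.
The Itô integral has mean 0 and (by the Itô isometry) variance sigma^2 * int_0^t exp(-2 theta (t - s)) ds = sigma^2 * (1 - exp(-2 theta t)) / (2 theta).
With theta = 6, sigma = sqrt(5), x_0 = -3/5:
  E[X_t] = -3/5 * exp(-6 t) = -3*exp(-6*t)/5
  Var(X_t) = (sqrt(5))^2 * (1 - exp(-2*6 t)) / (2 * 6) = 5/12 - 5*exp(-12*t)/12.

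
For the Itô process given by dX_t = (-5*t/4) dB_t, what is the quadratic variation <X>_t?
<X>_t = 25*t^3/48

For an Itô process dX_t = a(t) dt + b(t) dB_t, the quadratic variation is <X>_t = int_0^t b(s)^2 ds (the drift term does not contribute). Here b(s) = -5*s/4, so
  b(s)^2 = 25*s^2/16.
Integrating from 0 to t:
  <X>_t = int_0^t (25*s^2/16) ds = 25*t^3/48.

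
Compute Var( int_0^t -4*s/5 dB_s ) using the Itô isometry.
Var = 16*t^3/75

The Itô integral of a deterministic integrand f(s) has mean 0 because each increment f(s) * (B_{s+ds} - B_s) has mean 0. By the Itô isometry:
  Var( int_0^t f(s) dB_s ) = E[ (int_0^t f(s) dB_s)^2 ] = int_0^t f(s)^2 ds.
Here f(s) = -4*s/5, so f(s)^2 = 16*s^2/25. Integrate:
  int_0^t (16*s^2/25) ds = 16*t^3/75.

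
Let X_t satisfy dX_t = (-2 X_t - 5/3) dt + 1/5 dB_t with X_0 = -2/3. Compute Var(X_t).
Var(X_t) = 1/100 - exp(-4*t)/100

The variance V(t) = Var(X_t) satisfies V'(t) = 2 a V(t) + c^2 with V(0) = 0 (drift coefficient is linear in X, diffusion is constant). With a = -2, c = 1/5, the solution is
  V(t) = (c^2 / (2 a)) * (exp(2 a t) - 1)
       = ((1/5)^2 / (2*(-2))) * (exp((-4) t) - 1)
       = 1/100 - exp(-4*t)/100.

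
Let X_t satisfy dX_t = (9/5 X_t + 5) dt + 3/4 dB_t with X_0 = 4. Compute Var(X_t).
Var(X_t) = 5*exp(18*t/5)/32 - 5/32

The variance V(t) = Var(X_t) satisfies V'(t) = 2 a V(t) + c^2 with V(0) = 0 (drift coefficient is linear in X, diffusion is constant). With a = 9/5, c = 3/4, the solution is
  V(t) = (c^2 / (2 a)) * (exp(2 a t) - 1)
       = ((3/4)^2 / (2*(9/5))) * (exp((18/5) t) - 1)
       = 5*exp(18*t/5)/32 - 5/32.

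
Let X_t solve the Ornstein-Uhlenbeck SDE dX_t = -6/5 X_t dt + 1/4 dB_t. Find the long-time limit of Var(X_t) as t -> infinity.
lim Var(X_t) = 5/192

The OU SDE dX = -theta X dt + sigma dB admits the integrating factor exp(theta t): d(exp(theta t) X_t) = sigma exp(theta t) dB_t. Integrating from 0 to t gives X_t = x_0 * exp(-theta t) + sigma * int_0^t exp(-theta (t-s)) dB_s for any initial x_0. The Itô integral has variance (by the Itô isometry) sigma^2 * int_0^t exp(-2 theta (t - s)) ds = sigma^2 * (1 - exp(-2 theta t)) / (2 theta), independent of x_0.
With theta = 6/5, sigma = 1/4:
  Var(X_t) = (1/4)^2 * (1 - exp(-2*6/5 t)) / (2 * 6/5) = 5/192 - 5*exp(-12*t/5)/192.
As t -> infinity, exp(-2*6/5 t) -> 0, so the stationary variance is sigma^2 / (2 theta) = 5/192.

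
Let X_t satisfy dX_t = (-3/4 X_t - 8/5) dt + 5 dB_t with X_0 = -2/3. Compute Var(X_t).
Var(X_t) = 50/3 - 50*exp(-3*t/2)/3

The variance V(t) = Var(X_t) satisfies V'(t) = 2 a V(t) + c^2 with V(0) = 0 (drift coefficient is linear in X, diffusion is constant). With a = -3/4, c = 5, the solution is
  V(t) = (c^2 / (2 a)) * (exp(2 a t) - 1)
       = (5^2 / (2*(-3/4))) * (exp((-3/2) t) - 1)
       = 50/3 - 50*exp(-3*t/2)/3.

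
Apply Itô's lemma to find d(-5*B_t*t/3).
d(-5*B_t*t/3) = (-5*B_t/3) dt + (-5*t/3) dB_t

Itô's formula for f(t, x): d f(t, B_t) = (f_t + (1/2) f_xx) dt + f_x dB_t. Compute partials of f(t, x) = -5*t*x/3:
  f_t(t,x)  = -5*x/3
  f_x(t,x)  = -5*t/3
  f_xx(t,x) = 0
Assemble drift = f_t + (1/2) f_xx = -5*x/3 and diffusion = f_x = -5*t/3. Substituting x = B_t:
  d(-5*B_t*t/3) = (-5*B_t/3) dt + (-5*t/3) dB_t.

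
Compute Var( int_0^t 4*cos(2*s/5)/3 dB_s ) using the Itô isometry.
Var = 8*t/9 + 10*sin(4*t/5)/9

The Itô integral of a deterministic integrand f(s) has mean 0 because each increment f(s) * (B_{s+ds} - B_s) has mean 0. By the Itô isometry:
  Var( int_0^t f(s) dB_s ) = E[ (int_0^t f(s) dB_s)^2 ] = int_0^t f(s)^2 ds.
Here f(s) = 4*cos(2*s/5)/3, so f(s)^2 = 16*cos(2*s/5)^2/9. Integrate:
  int_0^t (16*cos(2*s/5)^2/9) ds = 8*t/9 + 10*sin(4*t/5)/9.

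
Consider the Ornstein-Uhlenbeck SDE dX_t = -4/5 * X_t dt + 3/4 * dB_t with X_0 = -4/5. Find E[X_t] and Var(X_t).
E[X_t] = -4*exp(-4*t/5)/5; Var(X_t) = 45/128 - 45*exp(-8*t/5)/128

The OU SDE dX = -theta X dt + sigma dB admits the integrating factor exp(theta t): d(exp(theta t) X_t) = sigma exp(theta t) dB_t. Integrating from 0 to t:
  X_t = x_0 * exp(-theta t) + sigma * int_0^t exp(-theta (t-s)) dB_s.
The Itô integral has mean 0 and (by the Itô isometry) variance sigma^2 * int_0^t exp(-2 theta (t - s)) ds = sigma^2 * (1 - exp(-2 theta t)) / (2 theta).
With theta = 4/5, sigma = 3/4, x_0 = -4/5:
  E[X_t] = -4/5 * exp(-4/5 t) = -4*exp(-4*t/5)/5
  Var(X_t) = (3/4)^2 * (1 - exp(-2*4/5 t)) / (2 * 4/5) = 45/128 - 45*exp(-8*t/5)/128.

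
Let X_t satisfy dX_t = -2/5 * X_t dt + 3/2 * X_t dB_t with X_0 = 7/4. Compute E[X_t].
E[X_t] = 7*exp(-2*t/5)/4

For GBM dX = mu X dt + sigma X dB with X_0 = x_0, apply Itô to Y = log X: dY = (mu - sigma^2/2) dt + sigma dB, so Y_t = log(x_0) + (mu - sigma^2/2) t + sigma B_t and hence X_t = x_0 * exp((mu - sigma^2/2) t + sigma B_t).
With mu = -2/5, sigma = 3/2, x_0 = 7/4, this gives:
  X_t = 7/4 * exp((-61/40) * t + (3/2) * B_t).
Since sigma*B_t ~ Normal(0, sigma^2 t), E[exp(sigma*B_t)] = exp(sigma^2 t / 2); so E[X_t] = x_0 * exp((mu - sigma^2/2) t) * exp(sigma^2 t / 2) = x_0 * exp(mu t) = 7*exp(-2*t/5)/4.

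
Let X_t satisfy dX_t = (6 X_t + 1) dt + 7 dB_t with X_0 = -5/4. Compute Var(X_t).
Var(X_t) = 49*exp(12*t)/12 - 49/12

The variance V(t) = Var(X_t) satisfies V'(t) = 2 a V(t) + c^2 with V(0) = 0 (drift coefficient is linear in X, diffusion is constant). With a = 6, c = 7, the solution is
  V(t) = (c^2 / (2 a)) * (exp(2 a t) - 1)
       = (7^2 / (2*6)) * (exp(12 t) - 1)
       = 49*exp(12*t)/12 - 49/12.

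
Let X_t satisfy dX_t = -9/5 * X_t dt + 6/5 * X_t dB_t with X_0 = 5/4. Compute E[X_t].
E[X_t] = 5*exp(-9*t/5)/4

For GBM dX = mu X dt + sigma X dB with X_0 = x_0, apply Itô to Y = log X: dY = (mu - sigma^2/2) dt + sigma dB, so Y_t = log(x_0) + (mu - sigma^2/2) t + sigma B_t and hence X_t = x_0 * exp((mu - sigma^2/2) t + sigma B_t).
With mu = -9/5, sigma = 6/5, x_0 = 5/4, this gives:
  X_t = 5/4 * exp((-63/25) * t + (6/5) * B_t).
Since sigma*B_t ~ Normal(0, sigma^2 t), E[exp(sigma*B_t)] = exp(sigma^2 t / 2); so E[X_t] = x_0 * exp((mu - sigma^2/2) t) * exp(sigma^2 t / 2) = x_0 * exp(mu t) = 5*exp(-9*t/5)/4.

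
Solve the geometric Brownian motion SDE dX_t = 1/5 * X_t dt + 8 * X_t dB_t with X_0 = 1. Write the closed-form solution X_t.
X_t = 1 * exp((-159/5) * t + (8) * B_t)

For GBM dX = mu X dt + sigma X dB with X_0 = x_0, apply Itô to Y = log X: dY = (mu - sigma^2/2) dt + sigma dB, so Y_t = log(x_0) + (mu - sigma^2/2) t + sigma B_t and hence X_t = x_0 * exp((mu - sigma^2/2) t + sigma B_t).
With mu = 1/5, sigma = 8, x_0 = 1, this gives:
  X_t = 1 * exp((-159/5) * t + (8) * B_t).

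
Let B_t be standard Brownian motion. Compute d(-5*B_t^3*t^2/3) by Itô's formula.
d(-5*B_t^3*t^2/3) = (5*B_t*t*(-2*B_t^2 - 3*t)/3) dt + (-5*B_t^2*t^2) dB_t

Itô's formula for f(t, x): d f(t, B_t) = (f_t + (1/2) f_xx) dt + f_x dB_t. Compute partials of f(t, x) = -5*t^2*x^3/3:
  f_t(t,x)  = -10*t*x^3/3
  f_x(t,x)  = -5*t^2*x^2
  f_xx(t,x) = -10*t^2*x
Assemble drift = f_t + (1/2) f_xx = 5*t*x*(-3*t - 2*x^2)/3 and diffusion = f_x = -5*t^2*x^2. Substituting x = B_t:
  d(-5*B_t^3*t^2/3) = (5*B_t*t*(-2*B_t^2 - 3*t)/3) dt + (-5*B_t^2*t^2) dB_t.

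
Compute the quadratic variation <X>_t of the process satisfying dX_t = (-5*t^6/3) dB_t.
<X>_t = 25*t^13/117

For an Itô process dX_t = a(t) dt + b(t) dB_t, the quadratic variation is <X>_t = int_0^t b(s)^2 ds (the drift term does not contribute). Here b(s) = -5*s^6/3, so
  b(s)^2 = 25*s^12/9.
Integrating from 0 to t:
  <X>_t = int_0^t (25*s^12/9) ds = 25*t^13/117.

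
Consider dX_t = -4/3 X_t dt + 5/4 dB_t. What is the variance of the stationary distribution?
lim Var(X_t) = 75/128

The OU SDE dX = -theta X dt + sigma dB admits the integrating factor exp(theta t): d(exp(theta t) X_t) = sigma exp(theta t) dB_t. Integrating from 0 to t gives X_t = x_0 * exp(-theta t) + sigma * int_0^t exp(-theta (t-s)) dB_s for any initial x_0. The Itô integral has variance (by the Itô isometry) sigma^2 * int_0^t exp(-2 theta (t - s)) ds = sigma^2 * (1 - exp(-2 theta t)) / (2 theta), independent of x_0.
With theta = 4/3, sigma = 5/4:
  Var(X_t) = (5/4)^2 * (1 - exp(-2*4/3 t)) / (2 * 4/3) = 75/128 - 75*exp(-8*t/3)/128.
As t -> infinity, exp(-2*4/3 t) -> 0, so the stationary variance is sigma^2 / (2 theta) = 75/128.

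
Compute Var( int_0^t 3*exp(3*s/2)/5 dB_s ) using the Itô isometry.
Var = 3*exp(3*t)/25 - 3/25

The Itô integral of a deterministic integrand f(s) has mean 0 because each increment f(s) * (B_{s+ds} - B_s) has mean 0. By the Itô isometry:
  Var( int_0^t f(s) dB_s ) = E[ (int_0^t f(s) dB_s)^2 ] = int_0^t f(s)^2 ds.
Here f(s) = 3*exp(3*s/2)/5, so f(s)^2 = 9*exp(3*s)/25. Integrate:
  int_0^t (9*exp(3*s)/25) ds = 3*exp(3*t)/25 - 3/25.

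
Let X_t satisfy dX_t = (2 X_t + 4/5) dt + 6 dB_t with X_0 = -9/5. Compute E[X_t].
E[X_t] = -7*exp(2*t)/5 - 2/5

Taking expectations and using E[dB_t] = 0, the mean m(t) = E[X_t] satisfies the ODE m'(t) = a m(t) + b with m(0) = x_0. With a = 2, b = 4/5, x_0 = -9/5, the solution is
  m(t) = x_0 * exp(a t) + (b/a) * (exp(a t) - 1)
       = (-9/5) * exp(2 t) + ((4/5)/2) * (exp(2 t) - 1)
       = -7*exp(2*t)/5 - 2/5.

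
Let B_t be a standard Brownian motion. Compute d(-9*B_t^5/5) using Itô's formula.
d(-9*B_t^5/5) = (-18*B_t^3) dt + (-9*B_t^4) dB_t

Itô's formula for f(B_t) gives d f(B_t) = f'(B_t) dB_t + (1/2) f''(B_t) dt. Compute derivatives of f(x) = -9*x^5/5:
  f'(x)  = -9*x^4
  f''(x) = -36*x^3
Substitute x = B_t and multiply the f'' term by 1/2:
  drift     = (1/2) * (-36*x^3) evaluated at B_t = -18*B_t^3
  diffusion = (-9*x^4) evaluated at B_t = -9*B_t^4
Therefore d(-9*B_t^5/5) = (-18*B_t^3) dt + (-9*B_t^4) dB_t.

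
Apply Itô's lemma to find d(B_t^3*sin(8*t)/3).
d(B_t^3*sin(8*t)/3) = (B_t*(8*B_t^2*cos(8*t)/3 + sin(8*t))) dt + (B_t^2*sin(8*t)) dB_t

Itô's formula for f(t, x): d f(t, B_t) = (f_t + (1/2) f_xx) dt + f_x dB_t. Compute partials of f(t, x) = x^3*sin(8*t)/3:
  f_t(t,x)  = 8*x^3*cos(8*t)/3
  f_x(t,x)  = x^2*sin(8*t)
  f_xx(t,x) = 2*x*sin(8*t)
Assemble drift = f_t + (1/2) f_xx = x*(8*x^2*cos(8*t)/3 + sin(8*t)) and diffusion = f_x = x^2*sin(8*t). Substituting x = B_t:
  d(B_t^3*sin(8*t)/3) = (B_t*(8*B_t^2*cos(8*t)/3 + sin(8*t))) dt + (B_t^2*sin(8*t)) dB_t.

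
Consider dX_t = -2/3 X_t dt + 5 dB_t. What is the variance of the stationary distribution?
lim Var(X_t) = 75/4

The OU SDE dX = -theta X dt + sigma dB admits the integrating factor exp(theta t): d(exp(theta t) X_t) = sigma exp(theta t) dB_t. Integrating from 0 to t gives X_t = x_0 * exp(-theta t) + sigma * int_0^t exp(-theta (t-s)) dB_s for any initial x_0. The Itô integral has variance (by the Itô isometry) sigma^2 * int_0^t exp(-2 theta (t - s)) ds = sigma^2 * (1 - exp(-2 theta t)) / (2 theta), independent of x_0.
With theta = 2/3, sigma = 5:
  Var(X_t) = (5)^2 * (1 - exp(-2*2/3 t)) / (2 * 2/3) = 75/4 - 75*exp(-4*t/3)/4.
As t -> infinity, exp(-2*2/3 t) -> 0, so the stationary variance is sigma^2 / (2 theta) = 75/4.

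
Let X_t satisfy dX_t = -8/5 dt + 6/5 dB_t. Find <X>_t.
<X>_t = 36*t/25

For an Itô process dX_t = a(t) dt + b(t) dB_t, the quadratic variation is <X>_t = int_0^t b(s)^2 ds (the drift term does not contribute). Here b(s) = 6/5, so
  b(s)^2 = 36/25.
Integrating from 0 to t:
  <X>_t = int_0^t (36/25) ds = 36*t/25.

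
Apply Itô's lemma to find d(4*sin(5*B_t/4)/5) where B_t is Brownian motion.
d(4*sin(5*B_t/4)/5) = (-5*sin(5*B_t/4)/8) dt + (cos(5*B_t/4)) dB_t

Itô's formula for f(B_t) gives d f(B_t) = f'(B_t) dB_t + (1/2) f''(B_t) dt. Compute derivatives of f(x) = 4*sin(5*x/4)/5:
  f'(x)  = cos(5*x/4)
  f''(x) = -5*sin(5*x/4)/4
Substitute x = B_t and multiply the f'' term by 1/2:
  drift     = (1/2) * (-5*sin(5*x/4)/4) evaluated at B_t = -5*sin(5*B_t/4)/8
  diffusion = (cos(5*x/4)) evaluated at B_t = cos(5*B_t/4)
Therefore d(4*sin(5*B_t/4)/5) = (-5*sin(5*B_t/4)/8) dt + (cos(5*B_t/4)) dB_t.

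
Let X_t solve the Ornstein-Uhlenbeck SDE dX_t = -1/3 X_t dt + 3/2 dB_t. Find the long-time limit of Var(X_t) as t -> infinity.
lim Var(X_t) = 27/8

The OU SDE dX = -theta X dt + sigma dB admits the integrating factor exp(theta t): d(exp(theta t) X_t) = sigma exp(theta t) dB_t. Integrating from 0 to t gives X_t = x_0 * exp(-theta t) + sigma * int_0^t exp(-theta (t-s)) dB_s for any initial x_0. The Itô integral has variance (by the Itô isometry) sigma^2 * int_0^t exp(-2 theta (t - s)) ds = sigma^2 * (1 - exp(-2 theta t)) / (2 theta), independent of x_0.
With theta = 1/3, sigma = 3/2:
  Var(X_t) = (3/2)^2 * (1 - exp(-2*1/3 t)) / (2 * 1/3) = 27/8 - 27*exp(-2*t/3)/8.
As t -> infinity, exp(-2*1/3 t) -> 0, so the stationary variance is sigma^2 / (2 theta) = 27/8.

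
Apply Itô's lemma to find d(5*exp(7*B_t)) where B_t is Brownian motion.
d(5*exp(7*B_t)) = (245*exp(7*B_t)/2) dt + (35*exp(7*B_t)) dB_t

Itô's formula for f(B_t) gives d f(B_t) = f'(B_t) dB_t + (1/2) f''(B_t) dt. Compute derivatives of f(x) = 5*exp(7*x):
  f'(x)  = 35*exp(7*x)
  f''(x) = 245*exp(7*x)
Substitute x = B_t and multiply the f'' term by 1/2:
  drift     = (1/2) * (245*exp(7*x)) evaluated at B_t = 245*exp(7*B_t)/2
  diffusion = (35*exp(7*x)) evaluated at B_t = 35*exp(7*B_t)
Therefore d(5*exp(7*B_t)) = (245*exp(7*B_t)/2) dt + (35*exp(7*B_t)) dB_t.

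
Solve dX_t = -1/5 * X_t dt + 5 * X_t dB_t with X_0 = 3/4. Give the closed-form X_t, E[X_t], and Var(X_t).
X_t = 3/4 * exp((-127/10) t + (5) B_t); E[X_t] = 3*exp(-t/5)/4; Var(X_t) = (9*exp(25*t) - 9)*exp(-2*t/5)/16

For GBM dX = mu X dt + sigma X dB with X_0 = x_0, apply Itô to Y = log X: dY = (mu - sigma^2/2) dt + sigma dB, so Y_t = log(x_0) + (mu - sigma^2/2) t + sigma B_t and hence X_t = x_0 * exp((mu - sigma^2/2) t + sigma B_t).
With mu = -1/5, sigma = 5, x_0 = 3/4, this gives:
  X_t = 3/4 * exp((-127/10) * t + (5) * B_t).
Since sigma*B_t ~ Normal(0, sigma^2 t), E[exp(sigma*B_t)] = exp(sigma^2 t / 2); so E[X_t] = x_0 * exp((mu - sigma^2/2) t) * exp(sigma^2 t / 2) = x_0 * exp(mu t) = 3*exp(-t/5)/4.
Var(X_t) = E[X_t^2] - (E[X_t])^2 = x_0^2 * exp(2 mu t) * (exp(sigma^2 t) - 1) = (9*exp(25*t) - 9)*exp(-2*t/5)/16.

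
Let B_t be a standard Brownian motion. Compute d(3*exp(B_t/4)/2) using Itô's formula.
d(3*exp(B_t/4)/2) = (3*exp(B_t/4)/64) dt + (3*exp(B_t/4)/8) dB_t

Itô's formula for f(B_t) gives d f(B_t) = f'(B_t) dB_t + (1/2) f''(B_t) dt. Compute derivatives of f(x) = 3*exp(x/4)/2:
  f'(x)  = 3*exp(x/4)/8
  f''(x) = 3*exp(x/4)/32
Substitute x = B_t and multiply the f'' term by 1/2:
  drift     = (1/2) * (3*exp(x/4)/32) evaluated at B_t = 3*exp(B_t/4)/64
  diffusion = (3*exp(x/4)/8) evaluated at B_t = 3*exp(B_t/4)/8
Therefore d(3*exp(B_t/4)/2) = (3*exp(B_t/4)/64) dt + (3*exp(B_t/4)/8) dB_t.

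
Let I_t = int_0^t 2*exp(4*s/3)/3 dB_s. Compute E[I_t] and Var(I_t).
E[I_t] = 0; Var(I_t) = exp(8*t/3)/6 - 1/6

The Itô integral of a deterministic integrand f(s) has mean 0 because each increment f(s) * (B_{s+ds} - B_s) has mean 0. By the Itô isometry:
  Var( int_0^t f(s) dB_s ) = E[ (int_0^t f(s) dB_s)^2 ] = int_0^t f(s)^2 ds.
Here f(s) = 2*exp(4*s/3)/3, so f(s)^2 = 4*exp(8*s/3)/9. Integrate:
  int_0^t (4*exp(8*s/3)/9) ds = exp(8*t/3)/6 - 1/6.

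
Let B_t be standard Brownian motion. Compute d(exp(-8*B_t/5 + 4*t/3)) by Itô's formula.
d(exp(-8*B_t/5 + 4*t/3)) = (196*exp(-8*B_t/5 + 4*t/3)/75) dt + (-8*exp(-8*B_t/5 + 4*t/3)/5) dB_t

Itô's formula for f(t, x): d f(t, B_t) = (f_t + (1/2) f_xx) dt + f_x dB_t. Compute partials of f(t, x) = exp(4*t/3 - 8*x/5):
  f_t(t,x)  = 4*exp(4*t/3 - 8*x/5)/3
  f_x(t,x)  = -8*exp(4*t/3 - 8*x/5)/5
  f_xx(t,x) = 64*exp(4*t/3 - 8*x/5)/25
Assemble drift = f_t + (1/2) f_xx = 196*exp(4*t/3 - 8*x/5)/75 and diffusion = f_x = -8*exp(4*t/3 - 8*x/5)/5. Substituting x = B_t:
  d(exp(-8*B_t/5 + 4*t/3)) = (196*exp(-8*B_t/5 + 4*t/3)/75) dt + (-8*exp(-8*B_t/5 + 4*t/3)/5) dB_t.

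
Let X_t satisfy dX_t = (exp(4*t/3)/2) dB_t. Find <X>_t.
<X>_t = 3*exp(8*t/3)/32 - 3/32

For an Itô process dX_t = a(t) dt + b(t) dB_t, the quadratic variation is <X>_t = int_0^t b(s)^2 ds (the drift term does not contribute). Here b(s) = exp(4*s/3)/2, so
  b(s)^2 = exp(8*s/3)/4.
Integrating from 0 to t:
  <X>_t = int_0^t (exp(8*s/3)/4) ds = 3*exp(8*t/3)/32 - 3/32.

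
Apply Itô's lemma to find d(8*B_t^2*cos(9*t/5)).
d(8*B_t^2*cos(9*t/5)) = (-72*B_t^2*sin(9*t/5)/5 + 8*cos(9*t/5)) dt + (16*B_t*cos(9*t/5)) dB_t

Itô's formula for f(t, x): d f(t, B_t) = (f_t + (1/2) f_xx) dt + f_x dB_t. Compute partials of f(t, x) = 8*x^2*cos(9*t/5):
  f_t(t,x)  = -72*x^2*sin(9*t/5)/5
  f_x(t,x)  = 16*x*cos(9*t/5)
  f_xx(t,x) = 16*cos(9*t/5)
Assemble drift = f_t + (1/2) f_xx = -72*x^2*sin(9*t/5)/5 + 8*cos(9*t/5) and diffusion = f_x = 16*x*cos(9*t/5). Substituting x = B_t:
  d(8*B_t^2*cos(9*t/5)) = (-72*B_t^2*sin(9*t/5)/5 + 8*cos(9*t/5)) dt + (16*B_t*cos(9*t/5)) dB_t.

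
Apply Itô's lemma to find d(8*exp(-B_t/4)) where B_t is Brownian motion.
d(8*exp(-B_t/4)) = (exp(-B_t/4)/4) dt + (-2*exp(-B_t/4)) dB_t

Itô's formula for f(B_t) gives d f(B_t) = f'(B_t) dB_t + (1/2) f''(B_t) dt. Compute derivatives of f(x) = 8*exp(-x/4):
  f'(x)  = -2*exp(-x/4)
  f''(x) = exp(-x/4)/2
Substitute x = B_t and multiply the f'' term by 1/2:
  drift     = (1/2) * (exp(-x/4)/2) evaluated at B_t = exp(-B_t/4)/4
  diffusion = (-2*exp(-x/4)) evaluated at B_t = -2*exp(-B_t/4)
Therefore d(8*exp(-B_t/4)) = (exp(-B_t/4)/4) dt + (-2*exp(-B_t/4)) dB_t.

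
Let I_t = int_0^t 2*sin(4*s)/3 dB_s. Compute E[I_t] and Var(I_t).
E[I_t] = 0; Var(I_t) = 2*t/9 - sin(4*t)*cos(4*t)/18

The Itô integral of a deterministic integrand f(s) has mean 0 because each increment f(s) * (B_{s+ds} - B_s) has mean 0. By the Itô isometry:
  Var( int_0^t f(s) dB_s ) = E[ (int_0^t f(s) dB_s)^2 ] = int_0^t f(s)^2 ds.
Here f(s) = 2*sin(4*s)/3, so f(s)^2 = 4*sin(4*s)^2/9. Integrate:
  int_0^t (4*sin(4*s)^2/9) ds = 2*t/9 - sin(4*t)*cos(4*t)/18.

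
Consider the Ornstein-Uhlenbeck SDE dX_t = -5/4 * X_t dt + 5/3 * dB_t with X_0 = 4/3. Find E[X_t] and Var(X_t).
E[X_t] = 4*exp(-5*t/4)/3; Var(X_t) = 10/9 - 10*exp(-5*t/2)/9

The OU SDE dX = -theta X dt + sigma dB admits the integrating factor exp(theta t): d(exp(theta t) X_t) = sigma exp(theta t) dB_t. Integrating from 0 to t:
  X_t = x_0 * exp(-theta t) + sigma * int_0^t exp(-theta (t-s)) dB_s.
The Itô integral has mean 0 and (by the Itô isometry) variance sigma^2 * int_0^t exp(-2 theta (t - s)) ds = sigma^2 * (1 - exp(-2 theta t)) / (2 theta).
With theta = 5/4, sigma = 5/3, x_0 = 4/3:
  E[X_t] = 4/3 * exp(-5/4 t) = 4*exp(-5*t/4)/3
  Var(X_t) = (5/3)^2 * (1 - exp(-2*5/4 t)) / (2 * 5/4) = 10/9 - 10*exp(-5*t/2)/9.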